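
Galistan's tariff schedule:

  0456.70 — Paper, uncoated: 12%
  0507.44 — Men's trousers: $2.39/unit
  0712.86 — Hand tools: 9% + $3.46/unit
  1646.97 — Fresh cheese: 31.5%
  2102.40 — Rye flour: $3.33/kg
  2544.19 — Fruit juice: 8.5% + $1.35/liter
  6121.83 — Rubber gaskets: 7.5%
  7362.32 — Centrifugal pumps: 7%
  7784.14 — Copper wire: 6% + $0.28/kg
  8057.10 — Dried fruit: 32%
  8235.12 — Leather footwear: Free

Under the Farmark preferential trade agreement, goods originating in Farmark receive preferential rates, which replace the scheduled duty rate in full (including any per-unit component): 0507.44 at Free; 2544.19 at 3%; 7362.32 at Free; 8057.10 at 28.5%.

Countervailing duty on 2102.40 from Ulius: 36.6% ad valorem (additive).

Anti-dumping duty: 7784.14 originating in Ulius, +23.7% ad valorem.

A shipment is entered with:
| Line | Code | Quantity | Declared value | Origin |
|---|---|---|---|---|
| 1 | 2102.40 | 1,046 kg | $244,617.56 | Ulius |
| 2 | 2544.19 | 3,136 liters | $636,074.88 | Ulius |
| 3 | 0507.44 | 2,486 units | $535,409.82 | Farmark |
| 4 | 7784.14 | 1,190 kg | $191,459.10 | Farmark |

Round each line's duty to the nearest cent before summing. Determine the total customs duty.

Line 1 (2102.40, Ulius, 1,046 kg, $244,617.56):
Base rate for 2102.40 is $3.33/kg.
Additional duty on 2102.40 from Ulius: +36.6% ad valorem. Applied ad valorem rate = 36.6%.
Duty = $244,617.56 × 36.6% + 1,046 × $3.33 = $93,013.21.
Line 2 (2544.19, Ulius, 3,136 liters, $636,074.88):
Base rate for 2544.19 is 8.5% + $1.35/liter.
2544.19 has an FTA preferential rate, but origin Ulius is not Farmark; base rate stands.
Duty = $636,074.88 × 8.5% + 3,136 × $1.35 = $58,299.96.
Line 3 (0507.44, Farmark, 2,486 units, $535,409.82):
Base rate for 0507.44 is $2.39/unit.
Origin Farmark qualifies under the Galistan–Farmark agreement and 0507.44 is covered: preferential rate Free applies instead.
Duty = $535,409.82 × 0% = $0.00.
Line 4 (7784.14, Farmark, 1,190 kg, $191,459.10):
Base rate for 7784.14 is 6% + $0.28/kg.
Origin Farmark is the FTA partner but 7784.14 is not on the preference list; base rate stands.
The additional-duty order on 7784.14 targets Ulius, not Farmark; it does not apply.
Duty = $191,459.10 × 6% + 1,190 × $0.28 = $11,820.75.
Total = $93,013.21 + $58,299.96 + $0.00 + $11,820.75 = $163,133.92.

$163,133.92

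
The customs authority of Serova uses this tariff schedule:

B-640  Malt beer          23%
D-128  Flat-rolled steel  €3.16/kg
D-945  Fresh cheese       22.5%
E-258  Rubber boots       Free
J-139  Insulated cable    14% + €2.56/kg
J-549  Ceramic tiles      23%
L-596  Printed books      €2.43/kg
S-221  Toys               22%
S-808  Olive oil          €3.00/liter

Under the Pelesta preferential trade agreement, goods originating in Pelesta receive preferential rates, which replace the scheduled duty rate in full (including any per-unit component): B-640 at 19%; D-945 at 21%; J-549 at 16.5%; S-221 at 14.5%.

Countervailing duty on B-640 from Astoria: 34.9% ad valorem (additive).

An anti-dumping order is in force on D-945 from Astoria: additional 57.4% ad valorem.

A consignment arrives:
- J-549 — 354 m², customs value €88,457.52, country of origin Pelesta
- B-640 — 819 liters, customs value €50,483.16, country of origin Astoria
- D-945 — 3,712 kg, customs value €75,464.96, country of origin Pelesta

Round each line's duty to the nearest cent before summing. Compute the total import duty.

€59,672.88

Line 1 (J-549, Pelesta, 354 m², €88,457.52):
Base rate for J-549 is 23%.
Origin Pelesta qualifies under the Serova–Pelesta agreement and J-549 is covered: preferential rate 16.5% applies instead.
Duty = €88,457.52 × 16.5% = €14,595.49.
Line 2 (B-640, Astoria, 819 liters, €50,483.16):
Base rate for B-640 is 23%.
B-640 has an FTA preferential rate, but origin Astoria is not Pelesta; base rate stands.
Additional duty on B-640 from Astoria: +34.9%. Applied ad valorem rate: 23% + 34.9% = 57.9%.
Duty = €50,483.16 × 57.9% = €29,229.75.
Line 3 (D-945, Pelesta, 3,712 kg, €75,464.96):
Base rate for D-945 is 22.5%.
Origin Pelesta qualifies under the Serova–Pelesta agreement and D-945 is covered: preferential rate 21% applies instead.
The additional-duty order on D-945 targets Astoria, not Pelesta; it does not apply.
Duty = €75,464.96 × 21% = €15,847.64.
Total = €14,595.49 + €29,229.75 + €15,847.64 = €59,672.88.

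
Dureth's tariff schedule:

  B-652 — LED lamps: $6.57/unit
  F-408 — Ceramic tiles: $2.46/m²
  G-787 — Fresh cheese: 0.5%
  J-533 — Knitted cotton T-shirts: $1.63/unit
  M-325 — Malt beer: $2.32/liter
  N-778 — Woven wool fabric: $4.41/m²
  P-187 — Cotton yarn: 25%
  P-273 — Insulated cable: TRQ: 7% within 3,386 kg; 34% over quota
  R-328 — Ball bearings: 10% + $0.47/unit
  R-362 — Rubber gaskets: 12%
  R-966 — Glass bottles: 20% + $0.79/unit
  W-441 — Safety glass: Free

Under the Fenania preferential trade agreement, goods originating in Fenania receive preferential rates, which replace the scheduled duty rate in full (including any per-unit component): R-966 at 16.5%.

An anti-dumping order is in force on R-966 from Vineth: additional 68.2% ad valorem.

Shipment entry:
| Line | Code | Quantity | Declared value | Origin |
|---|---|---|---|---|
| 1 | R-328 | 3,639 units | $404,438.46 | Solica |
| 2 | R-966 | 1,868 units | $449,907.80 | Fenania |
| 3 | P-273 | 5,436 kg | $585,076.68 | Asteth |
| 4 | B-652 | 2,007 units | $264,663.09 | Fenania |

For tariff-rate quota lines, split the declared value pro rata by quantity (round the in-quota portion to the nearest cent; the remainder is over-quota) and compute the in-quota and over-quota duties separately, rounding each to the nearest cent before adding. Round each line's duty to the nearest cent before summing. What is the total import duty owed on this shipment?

Line 1 (R-328, Solica, 3,639 units, $404,438.46):
Base rate for R-328 is 10% + $0.47/unit.
Duty = $404,438.46 × 10% + 3,639 × $0.47 = $42,154.18.
Line 2 (R-966, Fenania, 1,868 units, $449,907.80):
Base rate for R-966 is 20% + $0.79/unit.
Origin Fenania qualifies under the Dureth–Fenania agreement and R-966 is covered: preferential rate 16.5% applies instead.
The additional-duty order on R-966 targets Vineth, not Fenania; it does not apply.
Duty = $449,907.80 × 16.5% = $74,234.79.
Line 3 (P-273, Asteth, 5,436 kg, $585,076.68):
Code P-273 is under a tariff-rate quota (threshold 3,386 kg). In-quota: 3,386 kg at 7%; over-quota: 2,050 kg at 34%.
Pro-rata value split: in-quota = $585,076.68 × 3,386/5,436 = $364,435.18; over-quota = $585,076.68 − $364,435.18 = $220,641.50.
In-quota duty = $364,435.18 × 7% = $25,510.46. Over-quota duty = $220,641.50 × 34% = $75,018.11.
Line duty = $25,510.46 + $75,018.11 = $100,528.57.
Line 4 (B-652, Fenania, 2,007 units, $264,663.09):
Base rate for B-652 is $6.57/unit.
Origin Fenania is the FTA partner but B-652 is not on the preference list; base rate stands.
Duty = 2,007 × $6.57 = $13,185.99.
Total = $42,154.18 + $74,234.79 + $100,528.57 + $13,185.99 = $230,103.53.

$230,103.53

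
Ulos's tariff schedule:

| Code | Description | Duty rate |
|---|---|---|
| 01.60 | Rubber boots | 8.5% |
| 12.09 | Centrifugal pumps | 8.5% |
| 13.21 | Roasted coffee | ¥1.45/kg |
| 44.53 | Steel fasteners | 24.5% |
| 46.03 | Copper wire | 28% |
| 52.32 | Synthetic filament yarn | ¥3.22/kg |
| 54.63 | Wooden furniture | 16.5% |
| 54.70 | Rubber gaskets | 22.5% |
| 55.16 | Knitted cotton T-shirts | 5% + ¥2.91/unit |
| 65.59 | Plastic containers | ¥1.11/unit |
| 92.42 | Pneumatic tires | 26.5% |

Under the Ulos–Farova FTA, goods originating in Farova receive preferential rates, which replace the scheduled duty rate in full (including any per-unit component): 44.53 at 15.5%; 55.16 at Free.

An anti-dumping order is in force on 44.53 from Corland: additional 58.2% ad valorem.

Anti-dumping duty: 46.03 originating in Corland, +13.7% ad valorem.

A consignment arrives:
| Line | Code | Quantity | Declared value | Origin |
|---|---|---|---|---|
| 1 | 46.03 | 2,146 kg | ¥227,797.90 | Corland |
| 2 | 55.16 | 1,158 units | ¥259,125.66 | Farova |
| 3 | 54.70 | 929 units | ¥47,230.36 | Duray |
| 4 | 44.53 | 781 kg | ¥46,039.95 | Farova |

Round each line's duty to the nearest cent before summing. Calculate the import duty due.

Line 1 (46.03, Corland, 2,146 kg, ¥227,797.90):
Base rate for 46.03 is 28%.
Additional duty on 46.03 from Corland: +13.7%. Applied ad valorem rate: 28% + 13.7% = 41.7%.
Duty = ¥227,797.90 × 41.7% = ¥94,991.72.
Line 2 (55.16, Farova, 1,158 units, ¥259,125.66):
Base rate for 55.16 is 5% + ¥2.91/unit.
Origin Farova qualifies under the Ulos–Farova agreement and 55.16 is covered: preferential rate Free applies instead.
Duty = ¥259,125.66 × 0% = ¥0.00.
Line 3 (54.70, Duray, 929 units, ¥47,230.36):
Base rate for 54.70 is 22.5%.
Duty = ¥47,230.36 × 22.5% = ¥10,626.83.
Line 4 (44.53, Farova, 781 kg, ¥46,039.95):
Base rate for 44.53 is 24.5%.
Origin Farova qualifies under the Ulos–Farova agreement and 44.53 is covered: preferential rate 15.5% applies instead.
The additional-duty order on 44.53 targets Corland, not Farova; it does not apply.
Duty = ¥46,039.95 × 15.5% = ¥7,136.19.
Total = ¥94,991.72 + ¥0.00 + ¥10,626.83 + ¥7,136.19 = ¥112,754.74.

¥112,754.74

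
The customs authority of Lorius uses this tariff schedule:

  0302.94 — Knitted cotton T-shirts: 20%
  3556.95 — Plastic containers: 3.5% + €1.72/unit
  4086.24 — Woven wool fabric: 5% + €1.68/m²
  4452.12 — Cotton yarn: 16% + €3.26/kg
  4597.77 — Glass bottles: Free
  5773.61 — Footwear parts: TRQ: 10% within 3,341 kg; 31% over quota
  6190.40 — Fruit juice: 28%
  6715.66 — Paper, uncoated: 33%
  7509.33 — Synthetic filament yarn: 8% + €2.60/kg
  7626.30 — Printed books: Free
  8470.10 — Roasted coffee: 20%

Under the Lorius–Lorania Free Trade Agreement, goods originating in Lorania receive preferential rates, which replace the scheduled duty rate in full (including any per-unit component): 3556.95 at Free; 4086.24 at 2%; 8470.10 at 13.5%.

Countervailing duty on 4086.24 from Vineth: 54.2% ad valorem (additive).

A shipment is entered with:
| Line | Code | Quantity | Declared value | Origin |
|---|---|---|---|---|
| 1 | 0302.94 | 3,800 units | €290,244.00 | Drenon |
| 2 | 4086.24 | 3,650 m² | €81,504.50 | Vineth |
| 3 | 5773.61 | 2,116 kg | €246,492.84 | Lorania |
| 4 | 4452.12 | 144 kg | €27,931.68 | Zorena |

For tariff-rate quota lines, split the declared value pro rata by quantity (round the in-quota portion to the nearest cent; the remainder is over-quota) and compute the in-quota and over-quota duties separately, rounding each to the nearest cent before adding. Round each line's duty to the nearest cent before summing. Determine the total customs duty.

Line 1 (0302.94, Drenon, 3,800 units, €290,244.00):
Base rate for 0302.94 is 20%.
Duty = €290,244.00 × 20% = €58,048.80.
Line 2 (4086.24, Vineth, 3,650 m², €81,504.50):
Base rate for 4086.24 is 5% + €1.68/m².
4086.24 has an FTA preferential rate, but origin Vineth is not Lorania; base rate stands.
Additional duty on 4086.24 from Vineth: +54.2%. Applied ad valorem rate: 5% + 54.2% = 59.2%.
Duty = €81,504.50 × 59.2% + 3,650 × €1.68 = €54,382.66.
Line 3 (5773.61, Lorania, 2,116 kg, €246,492.84):
Code 5773.61 is under a tariff-rate quota (threshold 3,341 kg). Quantity 2,116 kg is within the quota, so the in-quota rate 10% applies to the full value.
Duty = €246,492.84 × 10% = €24,649.28.
Line 4 (4452.12, Zorena, 144 kg, €27,931.68):
Base rate for 4452.12 is 16% + €3.26/kg.
Duty = €27,931.68 × 16% + 144 × €3.26 = €4,938.51.
Total = €58,048.80 + €54,382.66 + €24,649.28 + €4,938.51 = €142,019.25.

€142,019.25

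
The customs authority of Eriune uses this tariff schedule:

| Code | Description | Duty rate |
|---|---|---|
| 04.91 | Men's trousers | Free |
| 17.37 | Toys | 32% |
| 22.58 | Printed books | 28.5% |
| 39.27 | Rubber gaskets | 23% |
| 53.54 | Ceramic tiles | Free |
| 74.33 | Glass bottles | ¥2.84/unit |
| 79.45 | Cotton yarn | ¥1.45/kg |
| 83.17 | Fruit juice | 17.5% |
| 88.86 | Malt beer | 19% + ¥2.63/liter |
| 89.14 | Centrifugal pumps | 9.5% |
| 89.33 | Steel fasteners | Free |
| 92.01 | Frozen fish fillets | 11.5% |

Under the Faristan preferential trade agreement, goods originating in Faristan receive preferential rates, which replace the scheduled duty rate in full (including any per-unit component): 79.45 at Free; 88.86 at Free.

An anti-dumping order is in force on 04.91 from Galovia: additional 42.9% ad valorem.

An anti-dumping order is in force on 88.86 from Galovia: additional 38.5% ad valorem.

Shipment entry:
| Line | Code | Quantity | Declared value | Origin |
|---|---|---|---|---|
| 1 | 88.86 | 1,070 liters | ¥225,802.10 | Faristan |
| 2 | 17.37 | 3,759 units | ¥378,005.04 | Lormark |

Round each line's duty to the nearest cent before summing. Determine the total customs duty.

Line 1 (88.86, Faristan, 1,070 liters, ¥225,802.10):
Base rate for 88.86 is 19% + ¥2.63/liter.
Origin Faristan qualifies under the Eriune–Faristan agreement and 88.86 is covered: preferential rate Free applies instead.
The additional-duty order on 88.86 targets Galovia, not Faristan; it does not apply.
Duty = ¥225,802.10 × 0% = ¥0.00.
Line 2 (17.37, Lormark, 3,759 units, ¥378,005.04):
Base rate for 17.37 is 32%.
Duty = ¥378,005.04 × 32% = ¥120,961.61.
Total = ¥0.00 + ¥120,961.61 = ¥120,961.61.

¥120,961.61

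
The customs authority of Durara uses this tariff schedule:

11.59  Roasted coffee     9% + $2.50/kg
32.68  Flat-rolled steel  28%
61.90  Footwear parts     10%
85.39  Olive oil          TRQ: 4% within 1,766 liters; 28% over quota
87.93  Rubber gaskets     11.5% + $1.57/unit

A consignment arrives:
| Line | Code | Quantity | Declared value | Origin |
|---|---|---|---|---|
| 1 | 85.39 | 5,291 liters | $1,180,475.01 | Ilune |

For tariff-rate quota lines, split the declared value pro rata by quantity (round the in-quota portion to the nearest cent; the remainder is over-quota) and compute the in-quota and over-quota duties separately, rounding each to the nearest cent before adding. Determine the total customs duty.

Line 1 (85.39, Ilune, 5,291 liters, $1,180,475.01):
Code 85.39 is under a tariff-rate quota (threshold 1,766 liters). In-quota: 1,766 liters at 4%; over-quota: 3,525 liters at 28%.
Pro-rata value split: in-quota = $1,180,475.01 × 1,766/5,291 = $394,012.26; over-quota = $1,180,475.01 − $394,012.26 = $786,462.75.
In-quota duty = $394,012.26 × 4% = $15,760.49. Over-quota duty = $786,462.75 × 28% = $220,209.57.
Line duty = $15,760.49 + $220,209.57 = $235,970.06.

$235,970.06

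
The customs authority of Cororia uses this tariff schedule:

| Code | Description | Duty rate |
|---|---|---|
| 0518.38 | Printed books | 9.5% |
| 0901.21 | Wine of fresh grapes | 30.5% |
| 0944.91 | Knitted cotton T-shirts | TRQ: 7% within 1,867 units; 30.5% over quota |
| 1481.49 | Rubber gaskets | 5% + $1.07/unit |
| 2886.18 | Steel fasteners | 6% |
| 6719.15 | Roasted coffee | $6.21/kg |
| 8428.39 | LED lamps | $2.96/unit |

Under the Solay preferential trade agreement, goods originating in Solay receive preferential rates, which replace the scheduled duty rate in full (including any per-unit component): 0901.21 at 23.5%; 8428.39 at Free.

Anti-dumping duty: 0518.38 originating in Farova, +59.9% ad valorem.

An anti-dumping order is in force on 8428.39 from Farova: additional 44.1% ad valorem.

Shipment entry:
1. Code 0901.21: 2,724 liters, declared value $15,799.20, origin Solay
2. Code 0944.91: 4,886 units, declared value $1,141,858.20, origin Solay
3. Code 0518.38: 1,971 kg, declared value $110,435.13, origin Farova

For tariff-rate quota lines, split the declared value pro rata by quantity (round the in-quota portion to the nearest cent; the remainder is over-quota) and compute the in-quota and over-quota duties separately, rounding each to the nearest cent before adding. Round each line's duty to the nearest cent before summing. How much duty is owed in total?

$326,086.83

Line 1 (0901.21, Solay, 2,724 liters, $15,799.20):
Base rate for 0901.21 is 30.5%.
Origin Solay qualifies under the Cororia–Solay agreement and 0901.21 is covered: preferential rate 23.5% applies instead.
Duty = $15,799.20 × 23.5% = $3,712.81.
Line 2 (0944.91, Solay, 4,886 units, $1,141,858.20):
Code 0944.91 is under a tariff-rate quota (threshold 1,867 units). In-quota: 1,867 units at 7%; over-quota: 3,019 units at 30.5%.
Pro-rata value split: in-quota = $1,141,858.20 × 1,867/4,886 = $436,317.90; over-quota = $1,141,858.20 − $436,317.90 = $705,540.30.
In-quota duty = $436,317.90 × 7% = $30,542.25. Over-quota duty = $705,540.30 × 30.5% = $215,189.79.
Line duty = $30,542.25 + $215,189.79 = $245,732.04.
Line 3 (0518.38, Farova, 1,971 kg, $110,435.13):
Base rate for 0518.38 is 9.5%.
Additional duty on 0518.38 from Farova: +59.9%. Applied ad valorem rate: 9.5% + 59.9% = 69.4%.
Duty = $110,435.13 × 69.4% = $76,641.98.
Total = $3,712.81 + $245,732.04 + $76,641.98 = $326,086.83.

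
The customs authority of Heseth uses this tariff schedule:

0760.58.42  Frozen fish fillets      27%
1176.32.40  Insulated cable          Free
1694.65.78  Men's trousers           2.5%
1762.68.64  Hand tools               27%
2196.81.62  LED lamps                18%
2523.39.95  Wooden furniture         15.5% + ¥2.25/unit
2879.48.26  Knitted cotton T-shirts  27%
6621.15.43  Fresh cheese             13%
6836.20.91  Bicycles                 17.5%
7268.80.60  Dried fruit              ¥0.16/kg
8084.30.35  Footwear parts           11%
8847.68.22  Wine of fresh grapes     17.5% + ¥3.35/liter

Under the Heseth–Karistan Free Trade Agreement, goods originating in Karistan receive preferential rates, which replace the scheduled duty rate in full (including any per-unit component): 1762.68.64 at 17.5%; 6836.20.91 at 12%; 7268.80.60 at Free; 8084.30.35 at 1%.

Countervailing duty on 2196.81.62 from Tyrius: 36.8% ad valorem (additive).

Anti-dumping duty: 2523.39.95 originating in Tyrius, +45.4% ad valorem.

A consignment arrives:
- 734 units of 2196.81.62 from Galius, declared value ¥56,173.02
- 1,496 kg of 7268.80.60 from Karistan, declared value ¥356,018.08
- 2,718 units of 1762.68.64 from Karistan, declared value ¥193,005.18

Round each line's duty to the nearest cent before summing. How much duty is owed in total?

Line 1 (2196.81.62, Galius, 734 units, ¥56,173.02):
Base rate for 2196.81.62 is 18%.
The additional-duty order on 2196.81.62 targets Tyrius, not Galius; it does not apply.
Duty = ¥56,173.02 × 18% = ¥10,111.14.
Line 2 (7268.80.60, Karistan, 1,496 kg, ¥356,018.08):
Base rate for 7268.80.60 is ¥0.16/kg.
Origin Karistan qualifies under the Heseth–Karistan agreement and 7268.80.60 is covered: preferential rate Free applies instead.
Duty = ¥356,018.08 × 0% = ¥0.00.
Line 3 (1762.68.64, Karistan, 2,718 units, ¥193,005.18):
Base rate for 1762.68.64 is 27%.
Origin Karistan qualifies under the Heseth–Karistan agreement and 1762.68.64 is covered: preferential rate 17.5% applies instead.
Duty = ¥193,005.18 × 17.5% = ¥33,775.91.
Total = ¥10,111.14 + ¥0.00 + ¥33,775.91 = ¥43,887.05.

¥43,887.05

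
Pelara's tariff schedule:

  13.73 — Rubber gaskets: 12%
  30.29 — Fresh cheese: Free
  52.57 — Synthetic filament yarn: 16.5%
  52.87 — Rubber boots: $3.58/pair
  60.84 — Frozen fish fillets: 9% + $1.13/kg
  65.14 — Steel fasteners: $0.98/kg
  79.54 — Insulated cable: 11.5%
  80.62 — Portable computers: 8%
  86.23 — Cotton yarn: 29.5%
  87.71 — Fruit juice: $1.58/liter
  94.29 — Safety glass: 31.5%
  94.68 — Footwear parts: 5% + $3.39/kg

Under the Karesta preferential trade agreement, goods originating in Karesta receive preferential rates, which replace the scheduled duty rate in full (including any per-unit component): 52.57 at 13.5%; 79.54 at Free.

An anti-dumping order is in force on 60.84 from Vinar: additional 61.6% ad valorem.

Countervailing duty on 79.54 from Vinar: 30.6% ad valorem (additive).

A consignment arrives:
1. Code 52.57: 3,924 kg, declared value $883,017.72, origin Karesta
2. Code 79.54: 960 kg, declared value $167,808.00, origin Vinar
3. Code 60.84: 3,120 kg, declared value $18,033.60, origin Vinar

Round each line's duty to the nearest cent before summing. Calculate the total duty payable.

$206,111.88

Line 1 (52.57, Karesta, 3,924 kg, $883,017.72):
Base rate for 52.57 is 16.5%.
Origin Karesta qualifies under the Pelara–Karesta agreement and 52.57 is covered: preferential rate 13.5% applies instead.
Duty = $883,017.72 × 13.5% = $119,207.39.
Line 2 (79.54, Vinar, 960 kg, $167,808.00):
Base rate for 79.54 is 11.5%.
79.54 has an FTA preferential rate, but origin Vinar is not Karesta; base rate stands.
Additional duty on 79.54 from Vinar: +30.6%. Applied ad valorem rate: 11.5% + 30.6% = 42.1%.
Duty = $167,808.00 × 42.1% = $70,647.17.
Line 3 (60.84, Vinar, 3,120 kg, $18,033.60):
Base rate for 60.84 is 9% + $1.13/kg.
Additional duty on 60.84 from Vinar: +61.6%. Applied ad valorem rate: 9% + 61.6% = 70.6%.
Duty = $18,033.60 × 70.6% + 3,120 × $1.13 = $16,257.32.
Total = $119,207.39 + $70,647.17 + $16,257.32 = $206,111.88.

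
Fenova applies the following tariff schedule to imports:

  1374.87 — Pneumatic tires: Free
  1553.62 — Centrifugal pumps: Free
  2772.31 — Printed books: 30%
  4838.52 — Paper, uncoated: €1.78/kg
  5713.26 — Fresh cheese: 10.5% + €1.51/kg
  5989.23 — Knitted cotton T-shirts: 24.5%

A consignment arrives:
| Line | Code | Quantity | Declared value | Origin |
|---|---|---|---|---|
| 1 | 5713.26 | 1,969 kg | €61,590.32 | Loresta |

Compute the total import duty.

Line 1 (5713.26, Loresta, 1,969 kg, €61,590.32):
Base rate for 5713.26 is 10.5% + €1.51/kg.
Duty = €61,590.32 × 10.5% + 1,969 × €1.51 = €9,440.17.

€9,440.17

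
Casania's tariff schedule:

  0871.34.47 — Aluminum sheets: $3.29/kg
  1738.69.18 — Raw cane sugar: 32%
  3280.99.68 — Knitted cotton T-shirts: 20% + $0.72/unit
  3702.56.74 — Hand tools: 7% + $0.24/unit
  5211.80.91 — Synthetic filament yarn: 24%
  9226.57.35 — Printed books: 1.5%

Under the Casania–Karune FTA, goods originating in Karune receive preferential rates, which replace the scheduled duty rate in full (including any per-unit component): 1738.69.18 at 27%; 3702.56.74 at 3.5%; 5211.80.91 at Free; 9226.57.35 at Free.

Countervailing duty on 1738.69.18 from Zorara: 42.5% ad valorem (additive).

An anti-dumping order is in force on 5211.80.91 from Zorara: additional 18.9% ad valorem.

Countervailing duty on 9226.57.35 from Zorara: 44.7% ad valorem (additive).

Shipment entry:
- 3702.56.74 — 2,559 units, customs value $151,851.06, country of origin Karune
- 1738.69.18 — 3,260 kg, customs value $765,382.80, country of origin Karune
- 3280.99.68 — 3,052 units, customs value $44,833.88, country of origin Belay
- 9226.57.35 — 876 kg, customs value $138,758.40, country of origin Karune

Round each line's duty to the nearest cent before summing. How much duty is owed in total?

$223,132.37

Line 1 (3702.56.74, Karune, 2,559 units, $151,851.06):
Base rate for 3702.56.74 is 7% + $0.24/unit.
Origin Karune qualifies under the Casania–Karune agreement and 3702.56.74 is covered: preferential rate 3.5% applies instead.
Duty = $151,851.06 × 3.5% = $5,314.79.
Line 2 (1738.69.18, Karune, 3,260 kg, $765,382.80):
Base rate for 1738.69.18 is 32%.
Origin Karune qualifies under the Casania–Karune agreement and 1738.69.18 is covered: preferential rate 27% applies instead.
The additional-duty order on 1738.69.18 targets Zorara, not Karune; it does not apply.
Duty = $765,382.80 × 27% = $206,653.36.
Line 3 (3280.99.68, Belay, 3,052 units, $44,833.88):
Base rate for 3280.99.68 is 20% + $0.72/unit.
Duty = $44,833.88 × 20% + 3,052 × $0.72 = $11,164.22.
Line 4 (9226.57.35, Karune, 876 kg, $138,758.40):
Base rate for 9226.57.35 is 1.5%.
Origin Karune qualifies under the Casania–Karune agreement and 9226.57.35 is covered: preferential rate Free applies instead.
The additional-duty order on 9226.57.35 targets Zorara, not Karune; it does not apply.
Duty = $138,758.40 × 0% = $0.00.
Total = $5,314.79 + $206,653.36 + $11,164.22 + $0.00 = $223,132.37.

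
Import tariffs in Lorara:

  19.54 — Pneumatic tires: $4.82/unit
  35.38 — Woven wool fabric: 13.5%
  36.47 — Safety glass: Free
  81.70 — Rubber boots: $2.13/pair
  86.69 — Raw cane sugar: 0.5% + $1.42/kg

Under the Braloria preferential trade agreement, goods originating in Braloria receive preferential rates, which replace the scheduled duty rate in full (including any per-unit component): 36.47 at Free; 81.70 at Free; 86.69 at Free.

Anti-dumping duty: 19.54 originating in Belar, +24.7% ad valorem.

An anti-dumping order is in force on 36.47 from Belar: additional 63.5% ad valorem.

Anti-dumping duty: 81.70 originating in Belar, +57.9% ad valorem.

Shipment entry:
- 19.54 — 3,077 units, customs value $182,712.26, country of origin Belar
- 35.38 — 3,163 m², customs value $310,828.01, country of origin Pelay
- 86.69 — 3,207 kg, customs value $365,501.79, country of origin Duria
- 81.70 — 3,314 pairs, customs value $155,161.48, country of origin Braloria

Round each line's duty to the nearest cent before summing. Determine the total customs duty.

Line 1 (19.54, Belar, 3,077 units, $182,712.26):
Base rate for 19.54 is $4.82/unit.
Additional duty on 19.54 from Belar: +24.7% ad valorem. Applied ad valorem rate = 24.7%.
Duty = $182,712.26 × 24.7% + 3,077 × $4.82 = $59,961.07.
Line 2 (35.38, Pelay, 3,163 m², $310,828.01):
Base rate for 35.38 is 13.5%.
Duty = $310,828.01 × 13.5% = $41,961.78.
Line 3 (86.69, Duria, 3,207 kg, $365,501.79):
Base rate for 86.69 is 0.5% + $1.42/kg.
86.69 has an FTA preferential rate, but origin Duria is not Braloria; base rate stands.
Duty = $365,501.79 × 0.5% + 3,207 × $1.42 = $6,381.45.
Line 4 (81.70, Braloria, 3,314 pairs, $155,161.48):
Base rate for 81.70 is $2.13/pair.
Origin Braloria qualifies under the Lorara–Braloria agreement and 81.70 is covered: preferential rate Free applies instead.
The additional-duty order on 81.70 targets Belar, not Braloria; it does not apply.
Duty = $155,161.48 × 0% = $0.00.
Total = $59,961.07 + $41,961.78 + $6,381.45 + $0.00 = $108,304.30.

$108,304.30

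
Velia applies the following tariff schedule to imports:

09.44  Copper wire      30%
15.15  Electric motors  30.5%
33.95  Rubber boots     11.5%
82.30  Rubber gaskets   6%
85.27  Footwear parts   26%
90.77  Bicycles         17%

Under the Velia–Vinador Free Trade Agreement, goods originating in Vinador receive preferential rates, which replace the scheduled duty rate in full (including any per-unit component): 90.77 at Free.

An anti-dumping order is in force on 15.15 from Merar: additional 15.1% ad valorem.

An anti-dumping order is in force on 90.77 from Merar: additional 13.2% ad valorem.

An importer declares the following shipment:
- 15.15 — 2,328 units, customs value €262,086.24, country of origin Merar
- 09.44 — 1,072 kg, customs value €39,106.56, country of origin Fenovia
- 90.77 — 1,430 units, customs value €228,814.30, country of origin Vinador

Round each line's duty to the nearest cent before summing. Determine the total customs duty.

Line 1 (15.15, Merar, 2,328 units, €262,086.24):
Base rate for 15.15 is 30.5%.
Additional duty on 15.15 from Merar: +15.1%. Applied ad valorem rate: 30.5% + 15.1% = 45.6%.
Duty = €262,086.24 × 45.6% = €119,511.33.
Line 2 (09.44, Fenovia, 1,072 kg, €39,106.56):
Base rate for 09.44 is 30%.
Duty = €39,106.56 × 30% = €11,731.97.
Line 3 (90.77, Vinador, 1,430 units, €228,814.30):
Base rate for 90.77 is 17%.
Origin Vinador qualifies under the Velia–Vinador agreement and 90.77 is covered: preferential rate Free applies instead.
The additional-duty order on 90.77 targets Merar, not Vinador; it does not apply.
Duty = €228,814.30 × 0% = €0.00.
Total = €119,511.33 + €11,731.97 + €0.00 = €131,243.30.

€131,243.30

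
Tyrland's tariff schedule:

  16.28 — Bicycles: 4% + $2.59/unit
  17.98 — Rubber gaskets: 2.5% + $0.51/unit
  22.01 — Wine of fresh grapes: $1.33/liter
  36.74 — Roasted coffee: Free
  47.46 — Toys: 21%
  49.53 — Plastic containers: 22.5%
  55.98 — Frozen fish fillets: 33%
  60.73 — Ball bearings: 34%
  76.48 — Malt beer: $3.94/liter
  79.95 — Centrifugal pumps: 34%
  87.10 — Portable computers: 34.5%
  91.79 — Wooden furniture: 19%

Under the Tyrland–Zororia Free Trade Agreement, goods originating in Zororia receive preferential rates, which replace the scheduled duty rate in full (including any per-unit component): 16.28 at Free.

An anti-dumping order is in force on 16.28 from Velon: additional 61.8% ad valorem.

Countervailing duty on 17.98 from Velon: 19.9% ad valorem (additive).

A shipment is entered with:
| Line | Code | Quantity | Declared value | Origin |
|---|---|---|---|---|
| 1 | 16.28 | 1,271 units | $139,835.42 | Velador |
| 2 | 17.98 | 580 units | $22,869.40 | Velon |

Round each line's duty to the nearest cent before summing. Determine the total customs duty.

Line 1 (16.28, Velador, 1,271 units, $139,835.42):
Base rate for 16.28 is 4% + $2.59/unit.
16.28 has an FTA preferential rate, but origin Velador is not Zororia; base rate stands.
The additional-duty order on 16.28 targets Velon, not Velador; it does not apply.
Duty = $139,835.42 × 4% + 1,271 × $2.59 = $8,885.31.
Line 2 (17.98, Velon, 580 units, $22,869.40):
Base rate for 17.98 is 2.5% + $0.51/unit.
Additional duty on 17.98 from Velon: +19.9%. Applied ad valorem rate: 2.5% + 19.9% = 22.4%.
Duty = $22,869.40 × 22.4% + 580 × $0.51 = $5,418.55.
Total = $8,885.31 + $5,418.55 = $14,303.86.

$14,303.86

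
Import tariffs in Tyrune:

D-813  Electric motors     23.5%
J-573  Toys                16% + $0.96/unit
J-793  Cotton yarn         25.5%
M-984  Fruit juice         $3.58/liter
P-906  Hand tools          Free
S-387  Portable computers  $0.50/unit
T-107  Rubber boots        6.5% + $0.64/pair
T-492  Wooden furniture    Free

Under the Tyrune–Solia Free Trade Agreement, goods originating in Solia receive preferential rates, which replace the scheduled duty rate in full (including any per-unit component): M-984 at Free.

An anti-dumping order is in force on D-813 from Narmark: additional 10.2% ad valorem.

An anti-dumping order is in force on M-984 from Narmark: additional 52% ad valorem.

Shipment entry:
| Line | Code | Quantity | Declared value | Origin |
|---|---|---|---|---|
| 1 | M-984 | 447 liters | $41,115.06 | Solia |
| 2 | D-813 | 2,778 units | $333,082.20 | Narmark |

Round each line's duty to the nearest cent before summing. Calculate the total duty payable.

$112,248.70

Line 1 (M-984, Solia, 447 liters, $41,115.06):
Base rate for M-984 is $3.58/liter.
Origin Solia qualifies under the Tyrune–Solia agreement and M-984 is covered: preferential rate Free applies instead.
The additional-duty order on M-984 targets Narmark, not Solia; it does not apply.
Duty = $41,115.06 × 0% = $0.00.
Line 2 (D-813, Narmark, 2,778 units, $333,082.20):
Base rate for D-813 is 23.5%.
Additional duty on D-813 from Narmark: +10.2%. Applied ad valorem rate: 23.5% + 10.2% = 33.7%.
Duty = $333,082.20 × 33.7% = $112,248.70.
Total = $0.00 + $112,248.70 = $112,248.70.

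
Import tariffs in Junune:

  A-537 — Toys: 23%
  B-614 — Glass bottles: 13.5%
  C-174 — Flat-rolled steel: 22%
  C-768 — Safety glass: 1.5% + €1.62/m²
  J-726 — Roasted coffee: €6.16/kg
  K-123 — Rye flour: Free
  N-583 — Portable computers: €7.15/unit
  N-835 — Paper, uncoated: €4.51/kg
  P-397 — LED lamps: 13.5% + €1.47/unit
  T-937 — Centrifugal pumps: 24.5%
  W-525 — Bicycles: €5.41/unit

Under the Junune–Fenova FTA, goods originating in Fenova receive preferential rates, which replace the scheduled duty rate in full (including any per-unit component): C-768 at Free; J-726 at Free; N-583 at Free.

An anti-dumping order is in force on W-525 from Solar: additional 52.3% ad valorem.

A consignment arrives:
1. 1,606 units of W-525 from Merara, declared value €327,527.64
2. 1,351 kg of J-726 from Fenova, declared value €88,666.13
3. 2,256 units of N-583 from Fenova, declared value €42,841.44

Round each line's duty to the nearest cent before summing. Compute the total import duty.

€8,688.46

Line 1 (W-525, Merara, 1,606 units, €327,527.64):
Base rate for W-525 is €5.41/unit.
The additional-duty order on W-525 targets Solar, not Merara; it does not apply.
Duty = 1,606 × €5.41 = €8,688.46.
Line 2 (J-726, Fenova, 1,351 kg, €88,666.13):
Base rate for J-726 is €6.16/kg.
Origin Fenova qualifies under the Junune–Fenova agreement and J-726 is covered: preferential rate Free applies instead.
Duty = €88,666.13 × 0% = €0.00.
Line 3 (N-583, Fenova, 2,256 units, €42,841.44):
Base rate for N-583 is €7.15/unit.
Origin Fenova qualifies under the Junune–Fenova agreement and N-583 is covered: preferential rate Free applies instead.
Duty = €42,841.44 × 0% = €0.00.
Total = €8,688.46 + €0.00 + €0.00 = €8,688.46.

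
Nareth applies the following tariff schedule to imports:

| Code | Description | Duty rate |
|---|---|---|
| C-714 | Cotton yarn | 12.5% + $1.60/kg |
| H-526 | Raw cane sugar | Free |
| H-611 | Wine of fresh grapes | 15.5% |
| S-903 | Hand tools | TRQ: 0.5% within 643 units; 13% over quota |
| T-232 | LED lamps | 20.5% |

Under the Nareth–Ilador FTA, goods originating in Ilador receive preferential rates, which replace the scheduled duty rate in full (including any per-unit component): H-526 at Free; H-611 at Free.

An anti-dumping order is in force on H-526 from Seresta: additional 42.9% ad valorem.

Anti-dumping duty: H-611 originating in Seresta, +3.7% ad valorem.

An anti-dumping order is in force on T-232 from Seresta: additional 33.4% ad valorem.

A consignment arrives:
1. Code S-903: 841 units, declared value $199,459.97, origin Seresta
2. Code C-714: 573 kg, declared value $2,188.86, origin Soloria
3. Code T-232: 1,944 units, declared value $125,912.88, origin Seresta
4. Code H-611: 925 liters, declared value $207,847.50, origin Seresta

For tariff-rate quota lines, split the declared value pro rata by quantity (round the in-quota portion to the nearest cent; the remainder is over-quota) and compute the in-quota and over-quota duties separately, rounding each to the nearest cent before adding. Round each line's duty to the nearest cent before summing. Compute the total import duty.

Line 1 (S-903, Seresta, 841 units, $199,459.97):
Code S-903 is under a tariff-rate quota (threshold 643 units). In-quota: 643 units at 0.5%; over-quota: 198 units at 13%.
Pro-rata value split: in-quota = $199,459.97 × 643/841 = $152,500.31; over-quota = $199,459.97 − $152,500.31 = $46,959.66.
In-quota duty = $152,500.31 × 0.5% = $762.50. Over-quota duty = $46,959.66 × 13% = $6,104.76.
Line duty = $762.50 + $6,104.76 = $6,867.26.
Line 2 (C-714, Soloria, 573 kg, $2,188.86):
Base rate for C-714 is 12.5% + $1.60/kg.
Duty = $2,188.86 × 12.5% + 573 × $1.60 = $1,190.41.
Line 3 (T-232, Seresta, 1,944 units, $125,912.88):
Base rate for T-232 is 20.5%.
Additional duty on T-232 from Seresta: +33.4%. Applied ad valorem rate: 20.5% + 33.4% = 53.9%.
Duty = $125,912.88 × 53.9% = $67,867.04.
Line 4 (H-611, Seresta, 925 liters, $207,847.50):
Base rate for H-611 is 15.5%.
H-611 has an FTA preferential rate, but origin Seresta is not Ilador; base rate stands.
Additional duty on H-611 from Seresta: +3.7%. Applied ad valorem rate: 15.5% + 3.7% = 19.2%.
Duty = $207,847.50 × 19.2% = $39,906.72.
Total = $6,867.26 + $1,190.41 + $67,867.04 + $39,906.72 = $115,831.43.

$115,831.43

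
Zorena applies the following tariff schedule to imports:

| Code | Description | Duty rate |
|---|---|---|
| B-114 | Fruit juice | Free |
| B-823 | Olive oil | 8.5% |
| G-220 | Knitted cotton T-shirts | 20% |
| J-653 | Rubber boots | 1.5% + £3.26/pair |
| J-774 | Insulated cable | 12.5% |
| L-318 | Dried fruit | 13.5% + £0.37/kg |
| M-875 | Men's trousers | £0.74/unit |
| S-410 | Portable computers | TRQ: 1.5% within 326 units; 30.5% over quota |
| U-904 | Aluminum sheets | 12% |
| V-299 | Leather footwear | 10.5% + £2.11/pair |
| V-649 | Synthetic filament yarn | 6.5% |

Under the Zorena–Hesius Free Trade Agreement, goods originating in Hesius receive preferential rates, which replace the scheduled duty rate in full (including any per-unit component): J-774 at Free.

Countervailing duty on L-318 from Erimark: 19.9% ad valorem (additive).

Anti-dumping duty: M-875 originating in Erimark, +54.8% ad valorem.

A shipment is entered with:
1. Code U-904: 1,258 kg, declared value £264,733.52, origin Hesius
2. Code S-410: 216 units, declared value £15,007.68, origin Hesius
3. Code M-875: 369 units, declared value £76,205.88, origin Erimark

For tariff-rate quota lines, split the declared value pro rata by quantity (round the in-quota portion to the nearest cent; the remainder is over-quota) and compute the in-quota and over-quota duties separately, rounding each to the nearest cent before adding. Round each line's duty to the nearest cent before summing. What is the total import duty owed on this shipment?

£74,027.02

Line 1 (U-904, Hesius, 1,258 kg, £264,733.52):
Base rate for U-904 is 12%.
Origin Hesius is the FTA partner but U-904 is not on the preference list; base rate stands.
Duty = £264,733.52 × 12% = £31,768.02.
Line 2 (S-410, Hesius, 216 units, £15,007.68):
Code S-410 is under a tariff-rate quota (threshold 326 units). Quantity 216 units is within the quota, so the in-quota rate 1.5% applies to the full value.
Duty = £15,007.68 × 1.5% = £225.12.
Line 3 (M-875, Erimark, 369 units, £76,205.88):
Base rate for M-875 is £0.74/unit.
Additional duty on M-875 from Erimark: +54.8% ad valorem. Applied ad valorem rate = 54.8%.
Duty = £76,205.88 × 54.8% + 369 × £0.74 = £42,033.88.
Total = £31,768.02 + £225.12 + £42,033.88 = £74,027.02.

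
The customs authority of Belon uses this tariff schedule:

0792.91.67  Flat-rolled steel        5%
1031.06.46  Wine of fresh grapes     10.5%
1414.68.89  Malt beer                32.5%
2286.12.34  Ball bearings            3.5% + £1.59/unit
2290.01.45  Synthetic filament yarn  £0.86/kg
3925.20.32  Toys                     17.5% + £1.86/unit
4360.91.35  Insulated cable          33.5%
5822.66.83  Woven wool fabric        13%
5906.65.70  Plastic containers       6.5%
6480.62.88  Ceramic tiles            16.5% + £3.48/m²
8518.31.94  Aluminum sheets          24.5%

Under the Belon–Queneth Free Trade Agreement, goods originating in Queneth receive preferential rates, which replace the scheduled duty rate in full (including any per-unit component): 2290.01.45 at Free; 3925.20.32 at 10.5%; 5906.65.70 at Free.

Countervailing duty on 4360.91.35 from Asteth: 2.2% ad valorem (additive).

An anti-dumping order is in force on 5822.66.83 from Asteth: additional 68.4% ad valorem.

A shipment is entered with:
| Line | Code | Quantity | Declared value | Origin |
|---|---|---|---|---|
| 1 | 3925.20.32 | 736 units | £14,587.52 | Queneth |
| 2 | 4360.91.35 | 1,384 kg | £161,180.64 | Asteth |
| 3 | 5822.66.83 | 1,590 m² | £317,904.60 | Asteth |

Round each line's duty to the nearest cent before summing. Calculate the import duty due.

£317,847.52

Line 1 (3925.20.32, Queneth, 736 units, £14,587.52):
Base rate for 3925.20.32 is 17.5% + £1.86/unit.
Origin Queneth qualifies under the Belon–Queneth agreement and 3925.20.32 is covered: preferential rate 10.5% applies instead.
Duty = £14,587.52 × 10.5% = £1,531.69.
Line 2 (4360.91.35, Asteth, 1,384 kg, £161,180.64):
Base rate for 4360.91.35 is 33.5%.
Additional duty on 4360.91.35 from Asteth: +2.2%. Applied ad valorem rate: 33.5% + 2.2% = 35.7%.
Duty = £161,180.64 × 35.7% = £57,541.49.
Line 3 (5822.66.83, Asteth, 1,590 m², £317,904.60):
Base rate for 5822.66.83 is 13%.
Additional duty on 5822.66.83 from Asteth: +68.4%. Applied ad valorem rate: 13% + 68.4% = 81.4%.
Duty = £317,904.60 × 81.4% = £258,774.34.
Total = £1,531.69 + £57,541.49 + £258,774.34 = £317,847.52.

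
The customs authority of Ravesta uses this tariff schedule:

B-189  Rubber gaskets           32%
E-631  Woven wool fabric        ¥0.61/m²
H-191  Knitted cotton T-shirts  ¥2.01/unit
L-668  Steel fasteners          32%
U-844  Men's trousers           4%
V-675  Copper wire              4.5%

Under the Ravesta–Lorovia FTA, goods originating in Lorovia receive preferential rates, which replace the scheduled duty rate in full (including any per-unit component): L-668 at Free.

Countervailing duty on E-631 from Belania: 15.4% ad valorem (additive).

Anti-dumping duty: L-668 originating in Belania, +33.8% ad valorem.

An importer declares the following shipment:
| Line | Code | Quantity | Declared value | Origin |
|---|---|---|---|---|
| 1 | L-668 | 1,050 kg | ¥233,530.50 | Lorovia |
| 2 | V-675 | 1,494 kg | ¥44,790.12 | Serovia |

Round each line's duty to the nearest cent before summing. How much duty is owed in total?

Line 1 (L-668, Lorovia, 1,050 kg, ¥233,530.50):
Base rate for L-668 is 32%.
Origin Lorovia qualifies under the Ravesta–Lorovia agreement and L-668 is covered: preferential rate Free applies instead.
The additional-duty order on L-668 targets Belania, not Lorovia; it does not apply.
Duty = ¥233,530.50 × 0% = ¥0.00.
Line 2 (V-675, Serovia, 1,494 kg, ¥44,790.12):
Base rate for V-675 is 4.5%.
Duty = ¥44,790.12 × 4.5% = ¥2,015.56.
Total = ¥0.00 + ¥2,015.56 = ¥2,015.56.

¥2,015.56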